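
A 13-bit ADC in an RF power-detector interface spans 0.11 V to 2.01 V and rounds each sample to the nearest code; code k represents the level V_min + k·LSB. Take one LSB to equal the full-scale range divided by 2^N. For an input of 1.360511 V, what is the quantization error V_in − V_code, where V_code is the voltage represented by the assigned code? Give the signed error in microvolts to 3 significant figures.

−74.9 µV

The full-scale span is 2.01 − (0.11) = 1.9 V. LSB = 1.9 V / 2^13 ≈ 231.9 µV.
Position in LSBs: (1.360511 − (0.11)) × 8192/1.9 = 5391.6769; rounding gives k = 5392.
V_code = 0.11 + (5392/8192) × 1.9 = 1.360585938 V.
e = 1.360511 − (1.360585938) = −74.9 µV.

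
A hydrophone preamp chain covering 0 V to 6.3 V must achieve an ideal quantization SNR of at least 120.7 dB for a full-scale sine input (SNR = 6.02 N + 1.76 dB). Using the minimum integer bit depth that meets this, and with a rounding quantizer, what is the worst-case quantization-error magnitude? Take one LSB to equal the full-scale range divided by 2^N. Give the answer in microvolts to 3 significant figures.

Range is 6.3 V.
Solving 6.02 N ≥ 120.7 − 1.76: N ≥ 19.757. Round up → N = 20.
LSB = 6.3 V ÷ 2^20 = 6.3/1048576 V = 6.0081 µV.
|e|_max = LSB/2 = 3.00 µV.

3.00 µV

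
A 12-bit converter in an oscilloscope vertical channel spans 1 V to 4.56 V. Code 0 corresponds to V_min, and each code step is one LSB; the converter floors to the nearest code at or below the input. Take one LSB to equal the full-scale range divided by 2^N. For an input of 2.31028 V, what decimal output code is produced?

Span: 4.56 V − (1 V) = 3.56 V. LSB = 3.56 V / 2^12 ≈ 0.8691 mV.
code = ⌊(V_in − V_min)/LSB⌋ = ⌊(V_in − V_min) × 2^12 / range⌋
     = ⌊(2.31028 − (1)) × 4096 / 3.56⌋ = ⌊1.31028 × 4096/3.56⌋
     = ⌊1507.558⌋ = 1507.

1507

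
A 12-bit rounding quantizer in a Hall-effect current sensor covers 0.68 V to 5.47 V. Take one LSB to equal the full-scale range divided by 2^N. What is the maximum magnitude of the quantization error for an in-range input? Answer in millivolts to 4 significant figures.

Range = 5.47 − (0.68) = 4.79 V.
One LSB is 4.79 V / 4096 = 1.16943 mV.
A rounding quantizer has |error| ≤ LSB/2 = 0.5847 mV.

0.5847 mV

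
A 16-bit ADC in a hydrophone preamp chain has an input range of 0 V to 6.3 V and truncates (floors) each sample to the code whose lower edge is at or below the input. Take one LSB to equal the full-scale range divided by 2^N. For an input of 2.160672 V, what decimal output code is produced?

Range is 6.3 V. LSB = 6.3 V / 2^16 ≈ 96.13 µV.
code = ⌊(V_in − V_min)/LSB⌋ = ⌊(V_in − V_min) × 2^16 / range⌋
     = ⌊(2.160672 − (0)) × 65536 / 6.3⌋ = ⌊2.160672 × 65536/6.3⌋
     = ⌊22476.476⌋ = 22476.

22476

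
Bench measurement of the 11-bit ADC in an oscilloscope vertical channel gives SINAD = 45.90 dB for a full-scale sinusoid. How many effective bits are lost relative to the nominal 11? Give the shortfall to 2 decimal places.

3.67 bits

ENOB = (SINAD − 1.76)/6.02 = (45.90 − 1.76)/6.02 = 7.3322 bits.
Lost resolution: 11 − 7.3322 = 3.6678 bits.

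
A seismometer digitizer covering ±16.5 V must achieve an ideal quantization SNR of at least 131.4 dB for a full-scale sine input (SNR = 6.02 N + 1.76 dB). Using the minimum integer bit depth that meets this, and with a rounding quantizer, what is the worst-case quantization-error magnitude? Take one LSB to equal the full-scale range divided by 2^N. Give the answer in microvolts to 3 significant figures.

Span: 16.5 V − (-16.5 V) = 33 V.
N ≥ (131.4 − 1.76)/6.02 = 21.535 → N_min = 22.
LSB = 33 V / 2^22 = 7.8678 µV.
|e|_max = LSB/2 = 3.93 µV.

3.93 µV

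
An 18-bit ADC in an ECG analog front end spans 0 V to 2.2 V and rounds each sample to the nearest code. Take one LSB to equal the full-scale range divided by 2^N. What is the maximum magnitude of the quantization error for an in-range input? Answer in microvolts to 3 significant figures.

Full-scale range = 2.2 V.
LSB = 2.2 V / 2^18 = 8.3923 µV.
Worst-case error for round-to-nearest is half an LSB: 4.20 µV.

4.20 µV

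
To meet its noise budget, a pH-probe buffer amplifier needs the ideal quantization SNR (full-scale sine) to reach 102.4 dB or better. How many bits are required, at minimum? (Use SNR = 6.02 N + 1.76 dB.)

17 bits

Required N = ⌈(102.4 − 1.76)/6.02⌉ = ⌈16.718⌉ = 17.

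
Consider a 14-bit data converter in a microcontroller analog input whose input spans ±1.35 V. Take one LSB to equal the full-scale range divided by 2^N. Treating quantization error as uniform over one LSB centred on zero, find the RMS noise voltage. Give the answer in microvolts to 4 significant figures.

Range = 1.35 − (-1.35) = 2.7 V.
Step size = 2.7/16384 V = 164.795 µV.
σ_q = LSB/√12 = 164.795 µV/3.4641 = 47.57 µV.

47.57 µV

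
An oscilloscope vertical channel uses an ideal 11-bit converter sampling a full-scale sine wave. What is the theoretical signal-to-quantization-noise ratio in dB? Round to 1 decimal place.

68.0 dB

SNR = 6.02·11 + 1.76 = 67.98 dB.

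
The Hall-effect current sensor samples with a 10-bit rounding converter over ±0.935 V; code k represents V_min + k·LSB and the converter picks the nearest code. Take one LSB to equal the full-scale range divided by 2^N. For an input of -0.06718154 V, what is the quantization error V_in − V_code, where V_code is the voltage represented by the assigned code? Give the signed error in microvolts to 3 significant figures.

+387 µV

Full-scale range = 0.935 V − (-0.935 V) = 1.87 V. LSB = 1.87 V / 2^10 ≈ 1.826 mV.
(-0.06718154 − (-0.935)) / LSB = 0.86781846 × 1024/1.87 = 475.2118. Nearest integer: k = 475.
V_code = -0.935 + (475/1024) × 1.87 = -0.06756835938 V.
V_in − V_code = -0.06718154 − (-0.06756835938) = +387 µV.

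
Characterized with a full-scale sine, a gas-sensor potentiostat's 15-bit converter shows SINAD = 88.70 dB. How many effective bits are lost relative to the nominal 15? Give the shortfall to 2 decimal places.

N_eff = (88.70 − 1.76)/6.02 = 14.4419 bits.
Shortfall = 15 − 14.4419 = 0.5581 bits.

0.56 bits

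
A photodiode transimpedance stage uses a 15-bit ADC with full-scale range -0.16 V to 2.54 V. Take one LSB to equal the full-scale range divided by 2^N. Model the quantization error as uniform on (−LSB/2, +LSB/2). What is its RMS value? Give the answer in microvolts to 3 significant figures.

Range = 2.54 − (-0.16) = 2.7 V.
One LSB is 2.7 V / 32768 = 82.397 µV.
For a uniform distribution on [−LSB/2, +LSB/2], V_rms = LSB/√12 = 82.397 µV/3.4641 = 23.8 µV.

23.8 µV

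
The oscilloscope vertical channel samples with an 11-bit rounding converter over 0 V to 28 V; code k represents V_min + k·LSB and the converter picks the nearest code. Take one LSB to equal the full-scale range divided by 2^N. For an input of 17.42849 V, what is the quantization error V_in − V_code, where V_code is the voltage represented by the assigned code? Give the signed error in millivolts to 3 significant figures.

Range is 28 V. LSB = 28 V / 2^11 ≈ 13.67 mV.
(17.42849 − (0)) / LSB = 17.42849 × 2048/28 = 1274.7696. Nearest integer: k = 1275.
V_code = V_min + k × range/2^11 = 0 + 1275 × 28/2048 = 17.43164063 V.
V_in − V_code = 17.42849 − (17.43164063) = −3.15 mV.

−3.15 mV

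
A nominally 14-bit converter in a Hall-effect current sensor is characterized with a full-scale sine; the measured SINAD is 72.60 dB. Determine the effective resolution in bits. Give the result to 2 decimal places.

Inverting SNR = 6.02 N + 1.76: N_eff = (72.60 − 1.76)/6.02 = 11.7674.

11.77 bits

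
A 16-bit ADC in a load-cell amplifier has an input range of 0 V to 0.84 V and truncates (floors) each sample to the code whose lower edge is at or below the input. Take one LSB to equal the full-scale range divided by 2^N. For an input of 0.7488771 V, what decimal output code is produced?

58426

Full-scale range = 0.84 V. LSB = 0.84 V / 2^16 ≈ 12.82 µV.
(V_in − V_min) × 2^16/range = (0.7488771 − (0)) × 65536/0.84 = 58426.678.
Floor → code = 58426.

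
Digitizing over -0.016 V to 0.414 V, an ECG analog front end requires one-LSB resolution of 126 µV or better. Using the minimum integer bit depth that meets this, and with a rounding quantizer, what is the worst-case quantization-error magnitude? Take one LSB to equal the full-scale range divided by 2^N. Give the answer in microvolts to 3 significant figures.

52.5 µV

Range = 0.414 − (-0.016) = 0.43 V.
Need 2^N ≥ 0.43 V / 126 µV = 3413 → N_min = 12.
Step size = 0.43/4096 V = 104.98 µV.
Max error for round-to-nearest is LSB/2 = 52.5 µV.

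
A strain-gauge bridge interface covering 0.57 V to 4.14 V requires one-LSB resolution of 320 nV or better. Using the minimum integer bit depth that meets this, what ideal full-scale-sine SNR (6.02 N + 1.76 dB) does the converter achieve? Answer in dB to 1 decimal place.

146.2 dB

Range = 4.14 − (0.57) = 3.57 V.
Required number of levels: 3.57/320 nV = 1.1156e7; smallest N with 2^N ≥ that is 24.
6.02(24) + 1.76 = 146.24 dB.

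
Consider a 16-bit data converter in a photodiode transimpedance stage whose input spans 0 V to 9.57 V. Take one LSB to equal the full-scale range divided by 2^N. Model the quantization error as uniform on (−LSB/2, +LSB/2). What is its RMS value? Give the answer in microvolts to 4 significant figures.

42.15 µV

V_FS = 9.57 V.
Step size = 9.57/65536 V = 146.027 µV.
For a uniform distribution on [−LSB/2, +LSB/2], V_rms = LSB/√12 = 146.027 µV/3.4641 = 42.15 µV.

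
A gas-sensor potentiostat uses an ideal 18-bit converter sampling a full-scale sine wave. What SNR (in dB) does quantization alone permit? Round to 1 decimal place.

Ideal quantization SNR: 6.02 × 18 + 1.76 dB = 110.1 dB.

110.1 dB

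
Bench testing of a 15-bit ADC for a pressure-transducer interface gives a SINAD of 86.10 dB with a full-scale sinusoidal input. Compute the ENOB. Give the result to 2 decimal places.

14.01 bits

ENOB = (86.10 − 1.76)/6.02 = 14.0100 bits.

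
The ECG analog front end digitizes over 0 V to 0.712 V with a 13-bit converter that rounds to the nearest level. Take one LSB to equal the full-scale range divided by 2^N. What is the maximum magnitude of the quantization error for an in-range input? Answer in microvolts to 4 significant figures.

Span = 0.712 V.
LSB = 0.712 V / 2^13 = 86.9141 µV.
Worst-case error for round-to-nearest is half an LSB: 43.46 µV.

43.46 µV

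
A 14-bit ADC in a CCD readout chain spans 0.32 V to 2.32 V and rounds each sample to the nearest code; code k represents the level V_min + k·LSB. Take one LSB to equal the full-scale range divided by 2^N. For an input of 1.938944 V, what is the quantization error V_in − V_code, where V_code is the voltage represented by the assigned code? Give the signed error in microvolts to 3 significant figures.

+47.5 µV

Range = 2.32 − (0.32) = 2 V. LSB = 2 V / 2^14 ≈ 122.1 µV.
(V_in − V_min)/LSB = (1.938944 − (0.32)) × 16384/2 = 13262.3892 → nearest code k = 13262.
V_code = 0.32 + (13262/16384) × 2 = 1.9388964844 V.
Error = V_in − V_code = 1.938944 − (1.9388964844) = +47.5 µV.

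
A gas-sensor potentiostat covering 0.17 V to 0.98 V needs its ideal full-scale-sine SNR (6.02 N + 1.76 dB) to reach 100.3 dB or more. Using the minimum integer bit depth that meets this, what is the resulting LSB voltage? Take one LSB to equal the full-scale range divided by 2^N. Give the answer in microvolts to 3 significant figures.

Span: 0.98 V − (0.17 V) = 0.81 V.
N ≥ (100.3 − 1.76)/6.02 = 16.369 → N_min = 17.
LSB = 0.81 V ÷ 2^17 = 0.81/131072 V = 6.18 µV.

6.18 µV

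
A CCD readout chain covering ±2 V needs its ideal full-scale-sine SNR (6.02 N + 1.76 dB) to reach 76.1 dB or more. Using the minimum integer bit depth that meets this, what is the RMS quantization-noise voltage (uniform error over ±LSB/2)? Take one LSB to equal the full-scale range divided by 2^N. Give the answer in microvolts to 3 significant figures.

The full-scale span is 2 − (-2) = 4 V.
Solving 6.02 N ≥ 76.1 − 1.76: N ≥ 12.349. Round up → N = 13.
LSB = 4 V ÷ 2^13 = 4/8192 V = 488.28 µV.
V_rms = LSB/√12 = 141 µV.

141 µV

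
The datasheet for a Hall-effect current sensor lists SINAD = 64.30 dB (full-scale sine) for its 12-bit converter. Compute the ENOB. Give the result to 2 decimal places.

ENOB = (SINAD − 1.76) / 6.02 = (64.30 − 1.76) / 6.02 = 62.54 / 6.02 = 10.3887.

10.39 bits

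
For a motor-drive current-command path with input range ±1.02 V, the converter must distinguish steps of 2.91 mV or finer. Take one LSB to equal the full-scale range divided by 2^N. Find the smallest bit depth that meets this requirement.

Full-scale range = 1.02 V − (-1.02 V) = 2.04 V.
Levels needed ≥ 2.04/2.91 mV = 701.0. 2^10 = 1024 suffices, so N_min = 10.

10 bits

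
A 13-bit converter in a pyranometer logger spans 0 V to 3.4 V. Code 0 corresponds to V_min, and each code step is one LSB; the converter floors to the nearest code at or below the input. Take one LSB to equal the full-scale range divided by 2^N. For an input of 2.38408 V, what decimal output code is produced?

Span = 3.4 V. LSB = 3.4 V / 2^13 ≈ 415.0 µV.
code = ⌊(V_in − V_min)/LSB⌋ = ⌊(V_in − V_min) × 2^13 / range⌋
     = ⌊(2.38408 − (0)) × 8192 / 3.4⌋ = ⌊2.38408 × 8192/3.4⌋
     = ⌊5744.230⌋ = 5744.

5744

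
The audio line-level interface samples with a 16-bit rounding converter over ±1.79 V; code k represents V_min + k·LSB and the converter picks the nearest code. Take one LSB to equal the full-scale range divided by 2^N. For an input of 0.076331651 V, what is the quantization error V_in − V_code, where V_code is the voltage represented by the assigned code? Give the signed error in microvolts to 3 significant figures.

+18.5 µV

Full-scale range = 1.79 V − (-1.79 V) = 3.58 V. LSB = 3.58 V / 2^16 ≈ 54.63 µV.
(0.076331651 − (-1.79)) / LSB = 1.866331651 × 65536/3.58 = 34165.3383. Nearest integer: k = 34165.
V_code = V_min + k × range/2^16 = -1.79 + 34165 × 3.58/65536 = 0.076313171387 V.
V_in − V_code = 0.076331651 − (0.076313171387) = +18.5 µV.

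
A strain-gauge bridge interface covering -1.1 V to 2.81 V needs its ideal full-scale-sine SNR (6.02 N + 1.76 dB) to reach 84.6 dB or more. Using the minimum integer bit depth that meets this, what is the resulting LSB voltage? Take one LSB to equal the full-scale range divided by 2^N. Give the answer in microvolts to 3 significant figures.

Range = 2.81 − (-1.1) = 3.91 V.
Solving 6.02 N ≥ 84.6 − 1.76: N ≥ 13.761. Round up → N = 14.
One LSB is 3.91 V / 16384 = 239 µV.

239 µV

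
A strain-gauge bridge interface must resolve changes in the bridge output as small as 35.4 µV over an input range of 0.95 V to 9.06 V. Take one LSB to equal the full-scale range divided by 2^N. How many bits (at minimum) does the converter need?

18 bits

Span: 9.06 V − (0.95 V) = 8.11 V.
Required number of levels: 8.11/35.4 µV = 229100; smallest N with 2^N ≥ that is 18.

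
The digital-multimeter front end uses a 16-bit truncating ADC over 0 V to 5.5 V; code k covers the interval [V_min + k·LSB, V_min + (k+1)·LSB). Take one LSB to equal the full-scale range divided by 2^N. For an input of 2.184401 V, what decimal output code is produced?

V_FS = 5.5 V. LSB = 5.5 V / 2^16 ≈ 83.92 µV.
(V_in − V_min) × 2^16/range = (2.184401 − (0)) × 65536/5.5 = 26028.528.
Floor → code = 26028.

26028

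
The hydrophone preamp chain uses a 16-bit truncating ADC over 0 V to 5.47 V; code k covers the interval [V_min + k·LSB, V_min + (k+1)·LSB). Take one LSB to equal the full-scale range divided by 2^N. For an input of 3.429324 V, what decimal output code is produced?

41086

Full-scale range = 5.47 V. LSB = 5.47 V / 2^16 ≈ 83.47 µV.
(V_in − V_min) × 2^16/range = (3.429324 − (0)) × 65536/5.47 = 41086.687.
Floor → code = 41086.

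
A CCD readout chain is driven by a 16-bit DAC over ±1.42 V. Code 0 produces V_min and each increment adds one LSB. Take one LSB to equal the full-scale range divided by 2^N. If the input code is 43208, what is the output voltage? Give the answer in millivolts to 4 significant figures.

The full-scale span is 1.42 − (-1.42) = 2.84 V. LSB = 2.84 V / 2^16.
Output = V_min + (43208/65536) × range = -1.42 + 0.659302 × 2.84 V
      = -1.42 V + 1.87242 V = 0.452417 V.

452.4 mV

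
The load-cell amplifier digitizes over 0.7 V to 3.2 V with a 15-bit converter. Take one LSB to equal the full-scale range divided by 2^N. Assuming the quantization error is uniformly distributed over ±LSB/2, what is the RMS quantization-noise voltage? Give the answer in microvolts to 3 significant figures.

Range = 3.2 − (0.7) = 2.5 V.
One LSB is 2.5 V / 32768 = 76.294 µV.
RMS of a uniform error over width LSB is LSB/√12 = 22.0 µV.

22.0 µV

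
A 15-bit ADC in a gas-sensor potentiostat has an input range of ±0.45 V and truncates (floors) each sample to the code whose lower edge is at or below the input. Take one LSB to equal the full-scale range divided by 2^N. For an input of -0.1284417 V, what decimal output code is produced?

11707

The full-scale span is 0.45 − (-0.45) = 0.9 V. LSB = 0.9 V / 2^15 ≈ 27.47 µV.
V_in − V_min = -0.1284417 − (-0.45) = 0.3215583 V.
Divide by LSB: 0.3215583 × 32768/0.9 = 11707.5804.
Truncating gives code 11707.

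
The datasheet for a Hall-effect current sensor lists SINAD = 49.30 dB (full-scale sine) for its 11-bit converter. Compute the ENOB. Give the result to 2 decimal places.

ENOB = (49.30 − 1.76)/6.02 = 7.8970 bits.

7.90 bits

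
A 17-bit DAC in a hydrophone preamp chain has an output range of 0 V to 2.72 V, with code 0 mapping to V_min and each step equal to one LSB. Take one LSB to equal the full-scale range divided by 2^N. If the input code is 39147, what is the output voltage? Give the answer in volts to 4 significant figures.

0.8124 V

V_FS = 2.72 V. LSB = 2.72 V / 2^17.
V_out = 0 + 39147 × (2.72/131072) V
      = 0 V + 0.812377 V = 0.812377 V.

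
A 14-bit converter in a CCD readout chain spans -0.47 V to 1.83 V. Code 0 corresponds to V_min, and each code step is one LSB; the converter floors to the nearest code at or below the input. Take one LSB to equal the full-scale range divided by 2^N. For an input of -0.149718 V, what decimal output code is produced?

2281

Span: 1.83 V − (-0.47 V) = 2.3 V. LSB = 2.3 V / 2^14 ≈ 140.4 µV.
V_in − V_min = -0.149718 − (-0.47) = 0.320282 V.
Divide by LSB: 0.320282 × 16384/2.3 = 2281.5219.
Truncating gives code 2281.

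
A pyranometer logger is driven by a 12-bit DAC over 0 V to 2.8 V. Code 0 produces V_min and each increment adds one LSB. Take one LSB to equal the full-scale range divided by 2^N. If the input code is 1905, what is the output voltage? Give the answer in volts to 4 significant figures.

V_FS = 2.8 V. LSB = 2.8 V / 2^12.
V_out = V_min + code × LSB = 0 V + 1905 × 2.8 V / 4096
      = 0 V + 1.30225 V = 1.30225 V.

1.302 V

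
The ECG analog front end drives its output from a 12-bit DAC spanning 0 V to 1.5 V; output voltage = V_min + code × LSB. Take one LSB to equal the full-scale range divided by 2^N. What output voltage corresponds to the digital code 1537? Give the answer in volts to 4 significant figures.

0.5629 V

Span = 1.5 V. LSB = 1.5 V / 2^12.
V_out = V_min + code × LSB = 0 V + 1537 × 1.5 V / 4096
      = 0 V + 0.562866 V = 0.562866 V.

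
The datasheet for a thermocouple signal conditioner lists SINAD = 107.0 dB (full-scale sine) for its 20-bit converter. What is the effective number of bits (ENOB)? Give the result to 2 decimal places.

17.48 bits

Inverting SNR = 6.02 N + 1.76: N_eff = (107.0 − 1.76)/6.02 = 17.4817.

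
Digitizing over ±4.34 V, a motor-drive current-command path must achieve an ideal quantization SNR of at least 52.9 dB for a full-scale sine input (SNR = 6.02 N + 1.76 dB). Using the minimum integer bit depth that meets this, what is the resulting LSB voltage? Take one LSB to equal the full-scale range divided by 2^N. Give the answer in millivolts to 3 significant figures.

17.0 mV

Range = 4.34 − (-4.34) = 8.68 V.
Required N = ⌈(52.9 − 1.76)/6.02⌉ = ⌈8.495⌉ = 9.
Step size = 8.68/512 V = 17.0 mV.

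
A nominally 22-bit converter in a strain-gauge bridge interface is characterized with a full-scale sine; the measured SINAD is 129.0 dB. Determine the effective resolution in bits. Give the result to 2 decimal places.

Inverting SNR = 6.02 N + 1.76: N_eff = (129.0 − 1.76)/6.02 = 21.1362.

21.14 bits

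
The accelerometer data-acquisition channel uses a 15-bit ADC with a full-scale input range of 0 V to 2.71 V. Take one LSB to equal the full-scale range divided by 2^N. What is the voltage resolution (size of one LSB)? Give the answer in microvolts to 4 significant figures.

Range is 2.71 V.
2^15 = 32768 levels.
One LSB is 2.71 V / 32768 = 82.70 µV.

82.70 µV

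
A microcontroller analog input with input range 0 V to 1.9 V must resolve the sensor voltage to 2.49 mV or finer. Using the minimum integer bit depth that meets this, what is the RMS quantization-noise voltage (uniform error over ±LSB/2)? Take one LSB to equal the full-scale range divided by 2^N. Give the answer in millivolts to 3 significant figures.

0.536 mV

Range is 1.9 V.
1.9 V / 2.49 mV = 763.1. Since 2^9 = 512 and 2^10 = 1024, N = 10.
Step size = 1.9/1024 V = 1.8555 mV.
V_rms = LSB/√12 = 0.536 mV.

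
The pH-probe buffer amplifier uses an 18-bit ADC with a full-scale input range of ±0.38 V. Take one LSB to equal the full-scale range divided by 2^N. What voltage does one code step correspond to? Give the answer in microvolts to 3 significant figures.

The full-scale span is 0.38 − (-0.38) = 0.76 V.
Number of codes = 2^18 = 262144.
One LSB is 0.76 V / 262144 = 2.90 µV.

2.90 µV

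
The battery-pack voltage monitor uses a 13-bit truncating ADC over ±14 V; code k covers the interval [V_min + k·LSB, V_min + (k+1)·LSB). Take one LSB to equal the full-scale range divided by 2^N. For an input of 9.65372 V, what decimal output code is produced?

6920

The full-scale span is 14 − (-14) = 28 V. LSB = 28 V / 2^13 ≈ 3.418 mV.
(V_in − V_min) × 2^13/range = (9.65372 − (-14)) × 8192/28 = 6920.403.
Floor → code = 6920.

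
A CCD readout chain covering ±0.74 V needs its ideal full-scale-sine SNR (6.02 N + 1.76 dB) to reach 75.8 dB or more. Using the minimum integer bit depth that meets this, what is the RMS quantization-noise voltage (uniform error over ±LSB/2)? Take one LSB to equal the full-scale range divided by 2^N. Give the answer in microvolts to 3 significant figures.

52.2 µV

The full-scale span is 0.74 − (-0.74) = 1.48 V.
Required N = ⌈(75.8 − 1.76)/6.02⌉ = ⌈12.299⌉ = 13.
LSB = 1.48 V ÷ 2^13 = 1.48/8192 V = 180.66 µV.
V_rms = LSB/√12 = 52.2 µV.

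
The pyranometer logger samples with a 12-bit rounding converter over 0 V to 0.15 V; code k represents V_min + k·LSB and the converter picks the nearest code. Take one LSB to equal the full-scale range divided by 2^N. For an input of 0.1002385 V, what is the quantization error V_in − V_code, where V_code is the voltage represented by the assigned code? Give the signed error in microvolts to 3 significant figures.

+6.57 µV

Full-scale range = 0.15 V. LSB = 0.15 V / 2^12 ≈ 36.62 µV.
Position in LSBs: (0.1002385 − (0)) × 4096/0.15 = 2737.1793; rounding gives k = 2737.
V_code = 0 + (2737/4096) × 0.15 = 0.1002319336 V.
e = 0.1002385 − (0.1002319336) = +6.57 µV.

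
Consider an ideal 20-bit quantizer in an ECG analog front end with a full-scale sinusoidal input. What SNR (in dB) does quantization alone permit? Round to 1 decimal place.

SNR = 6.02·20 + 1.76 = 122.16 dB.

122.2 dB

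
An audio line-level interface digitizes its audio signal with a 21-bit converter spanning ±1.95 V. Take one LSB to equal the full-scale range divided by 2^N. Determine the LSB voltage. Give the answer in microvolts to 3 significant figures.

Range = 1.95 − (-1.95) = 3.9 V.
2^21 = 2097152 levels.
Step size = 3.9/2097152 V = 1.86 µV.

1.86 µV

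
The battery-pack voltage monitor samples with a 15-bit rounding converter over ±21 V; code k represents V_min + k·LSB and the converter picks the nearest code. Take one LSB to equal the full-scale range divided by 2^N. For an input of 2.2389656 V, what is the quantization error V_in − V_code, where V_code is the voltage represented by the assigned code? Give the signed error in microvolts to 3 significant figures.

Range = 21 − (-21) = 42 V. LSB = 42 V / 2^15 ≈ 1.282 mV.
(2.2389656 − (-21)) / LSB = 23.2389656 × 32768/42 = 18130.8196. Nearest integer: k = 18131.
V_code = -21 + (18131/32768) × 42 = 2.2391967773 V.
Error = V_in − V_code = 2.2389656 − (2.2391967773) = −231 µV.

−231 µV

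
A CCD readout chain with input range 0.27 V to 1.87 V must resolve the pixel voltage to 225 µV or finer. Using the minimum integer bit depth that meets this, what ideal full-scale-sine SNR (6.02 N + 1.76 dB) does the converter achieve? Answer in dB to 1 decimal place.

80.0 dB

The full-scale span is 1.87 − (0.27) = 1.6 V.
Required number of levels: 1.6/225 µV = 7111.1; smallest N with 2^N ≥ that is 13.
6.02(13) + 1.76 = 80.02 dB.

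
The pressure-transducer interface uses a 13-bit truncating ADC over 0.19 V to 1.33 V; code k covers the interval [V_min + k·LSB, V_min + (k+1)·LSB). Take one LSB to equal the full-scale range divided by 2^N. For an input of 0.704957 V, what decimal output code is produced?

The full-scale span is 1.33 − (0.19) = 1.14 V. LSB = 1.14 V / 2^13 ≈ 139.2 µV.
V_in − V_min = 0.704957 − (0.19) = 0.514957 V.
Divide by LSB: 0.514957 × 8192/1.14 = 3700.4629.
Truncating gives code 3700.

3700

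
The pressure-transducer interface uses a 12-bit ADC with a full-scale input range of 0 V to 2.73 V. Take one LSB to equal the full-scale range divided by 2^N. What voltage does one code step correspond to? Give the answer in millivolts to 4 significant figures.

Range is 2.73 V.
2^12 = 4096 levels.
LSB = 2.73 V ÷ 2^12 = 2.73/4096 V = 0.6665 mV.

0.6665 mV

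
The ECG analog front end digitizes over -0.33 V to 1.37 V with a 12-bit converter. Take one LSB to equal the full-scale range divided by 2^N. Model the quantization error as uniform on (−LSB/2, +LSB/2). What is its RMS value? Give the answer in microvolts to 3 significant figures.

120 µV

Range = 1.37 − (-0.33) = 1.7 V.
One LSB is 1.7 V / 4096 = 415.04 µV.
V_rms = LSB/√12 = 415.04 µV / √12 = 120 µV.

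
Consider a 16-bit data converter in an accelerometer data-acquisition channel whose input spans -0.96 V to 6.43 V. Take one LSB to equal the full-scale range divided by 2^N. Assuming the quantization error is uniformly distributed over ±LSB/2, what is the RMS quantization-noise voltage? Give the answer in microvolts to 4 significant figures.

32.55 µV

Range = 6.43 − (-0.96) = 7.39 V.
One LSB is 7.39 V / 65536 = 112.762 µV.
For a uniform distribution on [−LSB/2, +LSB/2], V_rms = LSB/√12 = 112.762 µV/3.4641 = 32.55 µV.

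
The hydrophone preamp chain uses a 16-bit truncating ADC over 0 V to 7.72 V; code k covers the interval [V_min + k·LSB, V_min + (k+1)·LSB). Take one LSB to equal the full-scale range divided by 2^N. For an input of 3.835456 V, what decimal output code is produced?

32559

Span = 7.72 V. LSB = 7.72 V / 2^16 ≈ 117.8 µV.
V_in − V_min = 3.835456 − (0) = 3.835456 V.
Divide by LSB: 3.835456 × 65536/7.72 = 32559.6431.
Truncating gives code 32559.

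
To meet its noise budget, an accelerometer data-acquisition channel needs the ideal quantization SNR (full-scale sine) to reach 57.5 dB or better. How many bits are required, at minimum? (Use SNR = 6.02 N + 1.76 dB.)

Required N = ⌈(57.5 − 1.76)/6.02⌉ = ⌈9.259⌉ = 10.

10 bits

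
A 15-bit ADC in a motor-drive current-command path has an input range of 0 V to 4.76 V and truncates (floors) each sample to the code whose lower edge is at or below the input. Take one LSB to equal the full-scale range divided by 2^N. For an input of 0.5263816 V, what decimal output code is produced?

Full-scale range = 4.76 V. LSB = 4.76 V / 2^15 ≈ 145.3 µV.
V_in − V_min = 0.5263816 − (0) = 0.5263816 V.
Divide by LSB: 0.5263816 × 32768/4.76 = 3623.6286.
Truncating gives code 3623.

3623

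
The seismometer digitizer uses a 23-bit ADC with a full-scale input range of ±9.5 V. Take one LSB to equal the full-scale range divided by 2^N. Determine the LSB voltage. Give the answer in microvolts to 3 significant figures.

2.26 µV

Full-scale range = 9.5 V − (-9.5 V) = 19 V.
2^23 = 8388608 levels.
LSB = 19 V / 2^23 = 2.26 µV.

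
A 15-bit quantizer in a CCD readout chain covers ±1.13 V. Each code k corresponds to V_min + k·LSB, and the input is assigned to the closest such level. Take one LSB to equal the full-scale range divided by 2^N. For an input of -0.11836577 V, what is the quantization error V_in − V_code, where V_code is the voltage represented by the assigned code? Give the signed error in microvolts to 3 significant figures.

Full-scale range = 1.13 V − (-1.13 V) = 2.26 V. LSB = 2.26 V / 2^15 ≈ 68.97 µV.
(V_in − V_min)/LSB = (-0.11836577 − (-1.13)) × 32768/2.26 = 14667.8011 → nearest code k = 14668.
Reconstructed level: -1.13 + 14668 × 2.26/32768 V = -0.11835205078 V.
e = -0.11836577 − (-0.11835205078) = −13.7 µV.

−13.7 µV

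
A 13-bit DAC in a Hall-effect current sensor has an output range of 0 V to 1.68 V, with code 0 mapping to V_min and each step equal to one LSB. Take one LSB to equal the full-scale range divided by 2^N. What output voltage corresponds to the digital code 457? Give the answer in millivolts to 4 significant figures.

Span = 1.68 V. LSB = 1.68 V / 2^13.
V_out = V_min + code × LSB = 0 V + 457 × 1.68 V / 8192
      = 0 V + 0.0937207 V = 0.0937207 V.

93.72 mV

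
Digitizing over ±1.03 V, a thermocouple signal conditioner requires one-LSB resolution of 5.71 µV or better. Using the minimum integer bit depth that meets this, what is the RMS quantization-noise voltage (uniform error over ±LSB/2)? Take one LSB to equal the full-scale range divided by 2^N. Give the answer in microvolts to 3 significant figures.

1.13 µV

The full-scale span is 1.03 − (-1.03) = 2.06 V.
2.06 V / 5.71 µV = 360800. Since 2^18 = 262144 and 2^19 = 524288, N = 19.
Step size = 2.06/524288 V = 3.9291 µV.
V_rms = LSB/√12 = 1.13 µV.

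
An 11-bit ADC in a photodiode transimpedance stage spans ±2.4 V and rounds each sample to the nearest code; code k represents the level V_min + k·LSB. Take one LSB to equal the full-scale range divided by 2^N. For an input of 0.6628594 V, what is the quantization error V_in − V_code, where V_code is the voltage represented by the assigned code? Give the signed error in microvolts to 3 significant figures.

Range = 2.4 − (-2.4) = 4.8 V. LSB = 4.8 V / 2^11 ≈ 2.344 mV.
(0.6628594 − (-2.4)) / LSB = 3.0628594 × 2048/4.8 = 1306.8200. Nearest integer: k = 1307.
Reconstructed level: -2.4 + 1307 × 4.8/2048 V = 0.6632812500 V.
V_in − V_code = 0.6628594 − (0.6632812500) = −422 µV.

−422 µV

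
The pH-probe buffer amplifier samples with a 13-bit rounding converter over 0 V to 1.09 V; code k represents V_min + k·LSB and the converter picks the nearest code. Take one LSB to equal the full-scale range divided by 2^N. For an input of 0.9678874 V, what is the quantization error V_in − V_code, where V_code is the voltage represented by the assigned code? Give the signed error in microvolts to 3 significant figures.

Range is 1.09 V. LSB = 1.09 V / 2^13 ≈ 133.1 µV.
(V_in − V_min)/LSB = (0.9678874 − (0)) × 8192/1.09 = 7274.2510 → nearest code k = 7274.
V_code = V_min + k × range/2^13 = 0 + 7274 × 1.09/8192 = 0.9678540039 V.
V_in − V_code = 0.9678874 − (0.9678540039) = +33.4 µV.

+33.4 µV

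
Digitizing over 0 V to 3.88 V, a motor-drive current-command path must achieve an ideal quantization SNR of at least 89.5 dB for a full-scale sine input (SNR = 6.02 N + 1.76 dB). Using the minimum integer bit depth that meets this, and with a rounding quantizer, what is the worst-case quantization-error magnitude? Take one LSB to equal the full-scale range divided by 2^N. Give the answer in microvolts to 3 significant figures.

59.2 µV

Range is 3.88 V.
Solving 6.02 N ≥ 89.5 − 1.76: N ≥ 14.575. Round up → N = 15.
LSB = 3.88 V ÷ 2^15 = 3.88/32768 V = 118.41 µV.
Max error for round-to-nearest is LSB/2 = 59.2 µV.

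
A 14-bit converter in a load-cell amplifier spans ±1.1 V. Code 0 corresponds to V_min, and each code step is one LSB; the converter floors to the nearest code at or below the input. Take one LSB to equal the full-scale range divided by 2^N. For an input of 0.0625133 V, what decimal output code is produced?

The full-scale span is 1.1 − (-1.1) = 2.2 V. LSB = 2.2 V / 2^14 ≈ 134.3 µV.
code = ⌊(V_in − V_min)/LSB⌋ = ⌊(V_in − V_min) × 2^14 / range⌋
     = ⌊(0.0625133 − (-1.1)) × 16384 / 2.2⌋ = ⌊1.1625133 × 16384/2.2⌋
     = ⌊8657.554⌋ = 8657.

8657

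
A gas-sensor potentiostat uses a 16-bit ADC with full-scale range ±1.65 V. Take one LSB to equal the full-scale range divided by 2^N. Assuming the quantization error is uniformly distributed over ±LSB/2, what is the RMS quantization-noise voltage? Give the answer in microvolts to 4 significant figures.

The full-scale span is 1.65 − (-1.65) = 3.3 V.
LSB = 3.3 V / 2^16 = 50.3540 µV.
RMS of a uniform error over width LSB is LSB/√12 = 14.54 µV.

14.54 µV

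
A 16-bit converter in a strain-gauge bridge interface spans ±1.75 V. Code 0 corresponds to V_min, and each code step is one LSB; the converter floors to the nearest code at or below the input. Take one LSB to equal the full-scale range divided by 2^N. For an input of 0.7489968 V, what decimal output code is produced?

46792

Full-scale range = 1.75 V − (-1.75 V) = 3.5 V. LSB = 3.5 V / 2^16 ≈ 53.41 µV.
V_in − V_min = 0.7489968 − (-1.75) = 2.4989968 V.
Divide by LSB: 2.4989968 × 65536/3.5 = 46792.6441.
Truncating gives code 46792.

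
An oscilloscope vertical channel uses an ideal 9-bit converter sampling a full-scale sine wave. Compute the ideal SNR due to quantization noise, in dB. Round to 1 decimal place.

55.9 dB

6.02(9) + 1.76 = 54.18 + 1.76 = 55.94 dB.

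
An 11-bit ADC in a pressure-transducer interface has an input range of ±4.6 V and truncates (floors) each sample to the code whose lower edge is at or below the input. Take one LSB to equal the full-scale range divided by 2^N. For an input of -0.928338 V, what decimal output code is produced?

Range = 4.6 − (-4.6) = 9.2 V. LSB = 9.2 V / 2^11 ≈ 4.492 mV.
(V_in − V_min) × 2^11/range = (-0.928338 − (-4.6)) × 2048/9.2 = 817.344.
Floor → code = 817.

817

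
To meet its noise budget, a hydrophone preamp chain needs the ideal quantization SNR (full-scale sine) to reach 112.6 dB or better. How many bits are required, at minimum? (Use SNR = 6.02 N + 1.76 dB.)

Required N = ⌈(112.6 − 1.76)/6.02⌉ = ⌈18.412⌉ = 19.

19 bits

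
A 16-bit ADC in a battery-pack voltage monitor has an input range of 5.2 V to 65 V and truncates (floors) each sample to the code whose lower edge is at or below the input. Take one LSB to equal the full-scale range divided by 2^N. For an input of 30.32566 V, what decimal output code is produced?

The full-scale span is 65 − (5.2) = 59.8 V. LSB = 59.8 V / 2^16 ≈ 0.9125 mV.
(V_in − V_min) × 2^16/range = (30.32566 − (5.2)) × 65536/59.8 = 27535.707.
Floor → code = 27535.

27535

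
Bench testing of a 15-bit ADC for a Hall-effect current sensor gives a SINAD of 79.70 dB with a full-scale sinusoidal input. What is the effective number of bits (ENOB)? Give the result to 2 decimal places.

Inverting SNR = 6.02 N + 1.76: N_eff = (79.70 − 1.76)/6.02 = 12.9468.

12.95 bits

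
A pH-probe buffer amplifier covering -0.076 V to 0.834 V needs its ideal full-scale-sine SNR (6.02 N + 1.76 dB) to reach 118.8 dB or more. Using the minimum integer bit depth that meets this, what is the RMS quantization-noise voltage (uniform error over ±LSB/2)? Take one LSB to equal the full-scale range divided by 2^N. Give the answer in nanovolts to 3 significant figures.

251 nV

The full-scale span is 0.834 − (-0.076) = 0.91 V.
6.02 N + 1.76 ≥ 118.8 gives N ≥ 19.442, so the minimum integer is 20.
One LSB is 0.91 V / 1048576 = 0.86784 µV.
RMS noise = LSB/√12 = 251 nV.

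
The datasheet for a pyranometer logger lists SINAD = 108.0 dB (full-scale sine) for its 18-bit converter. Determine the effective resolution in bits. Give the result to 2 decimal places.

17.65 bits

(108.0 − 1.76) / 6.02 = 106.24/6.02 = 17.6478 effective bits.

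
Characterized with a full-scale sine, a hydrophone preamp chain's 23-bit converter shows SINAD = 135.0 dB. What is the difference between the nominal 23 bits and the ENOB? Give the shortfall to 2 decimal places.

0.87 bits

N_eff = (135.0 − 1.76)/6.02 = 22.1329 bits.
23 − 22.1329 = 0.87 bits below nominal.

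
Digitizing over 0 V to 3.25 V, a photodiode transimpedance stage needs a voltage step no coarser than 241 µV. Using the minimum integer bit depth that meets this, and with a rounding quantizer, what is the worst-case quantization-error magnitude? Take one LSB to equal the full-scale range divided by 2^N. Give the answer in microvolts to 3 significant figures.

99.2 µV

Span = 3.25 V.
3.25 V / 241 µV = 13490. Since 2^13 = 8192 and 2^14 = 16384, N = 14.
LSB = 3.25 V ÷ 2^14 = 3.25/16384 V = 198.36 µV.
Half an LSB is 99.2 µV.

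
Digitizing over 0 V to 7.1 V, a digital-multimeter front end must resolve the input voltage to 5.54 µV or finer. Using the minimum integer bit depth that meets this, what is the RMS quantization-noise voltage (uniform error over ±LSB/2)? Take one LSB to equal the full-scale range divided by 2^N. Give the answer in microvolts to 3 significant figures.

V_FS = 7.1 V.
Required number of levels: 7.1/5.54 µV = 1.2816e6; smallest N with 2^N ≥ that is 21.
LSB = 7.1 V / 2^21 = 3.3855 µV.
RMS noise = LSB/√12 = 0.977 µV.

0.977 µV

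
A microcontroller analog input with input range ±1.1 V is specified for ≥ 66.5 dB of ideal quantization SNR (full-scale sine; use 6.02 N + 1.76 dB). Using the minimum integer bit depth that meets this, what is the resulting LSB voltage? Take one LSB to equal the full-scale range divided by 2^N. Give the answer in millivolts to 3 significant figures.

1.07 mV

Full-scale range = 1.1 V − (-1.1 V) = 2.2 V.
N ≥ (66.5 − 1.76)/6.02 = 10.754 → N_min = 11.
LSB = 2.2 V / 2^11 = 1.07 mV.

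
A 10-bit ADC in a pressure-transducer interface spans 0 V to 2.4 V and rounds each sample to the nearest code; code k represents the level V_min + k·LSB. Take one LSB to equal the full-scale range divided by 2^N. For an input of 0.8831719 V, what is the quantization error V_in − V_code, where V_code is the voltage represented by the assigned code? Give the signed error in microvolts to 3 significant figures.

−422 µV

Range is 2.4 V. LSB = 2.4 V / 2^10 ≈ 2.344 mV.
(0.8831719 − (0)) / LSB = 0.8831719 × 1024/2.4 = 376.8200. Nearest integer: k = 377.
Reconstructed level: 0 + 377 × 2.4/1024 V = 0.8835937500 V.
e = 0.8831719 − (0.8835937500) = −422 µV.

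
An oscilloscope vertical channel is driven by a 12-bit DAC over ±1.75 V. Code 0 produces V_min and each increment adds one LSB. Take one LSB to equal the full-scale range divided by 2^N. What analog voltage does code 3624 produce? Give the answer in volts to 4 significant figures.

Full-scale range = 1.75 V − (-1.75 V) = 3.5 V. LSB = 3.5 V / 2^12.
V_out = -1.75 + 3624 × (3.5/4096) V
      = -1.75 + 3.09668 = 1.34668 V.

1.347 V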